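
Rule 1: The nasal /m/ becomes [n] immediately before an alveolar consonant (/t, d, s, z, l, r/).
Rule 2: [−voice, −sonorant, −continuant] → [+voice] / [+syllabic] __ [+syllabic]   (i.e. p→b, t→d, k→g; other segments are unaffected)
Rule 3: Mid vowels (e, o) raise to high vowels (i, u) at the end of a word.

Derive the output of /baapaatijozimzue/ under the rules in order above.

Rule 1 (nasal place assimilation): /m/ precedes the alveolar consonant /z/, so it assimilates in place to [n]. /baapaatijozimzue/ → baapaatijozinzue.
Rule 2 (intervocalic voicing): /p/ is a voiceless stop between vowels /a/ and /a/, so it voices to [b]. /t/ is a voiceless stop between vowels /a/ and /i/, so it voices to [d]. /baapaatijozinzue/ → baabaadijozinzue.
Rule 3 (final vowel raising): /e/ is a mid vowel in word-final position, so it raises to [i]. /baabaadijozinzue/ → baabaadijozinzui.

baabaadijozinzui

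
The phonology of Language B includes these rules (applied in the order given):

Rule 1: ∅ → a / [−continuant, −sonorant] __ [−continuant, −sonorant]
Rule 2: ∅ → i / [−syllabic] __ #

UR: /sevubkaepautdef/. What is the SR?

sevubakaepautadefi

Rule 1 (stop-cluster a-epenthesis): /b/ and /k/ form a stop–stop cluster, so [a] is inserted between them. /t/ and /d/ form a stop–stop cluster, so [a] is inserted between them. /sevubkaepautdef/ → sevubakaepautadef.
Rule 2 (final i-epenthesis): the form ends in the consonant /f/, so [i] is inserted word-finally. /sevubakaepautadef/ → sevubakaepautadefi.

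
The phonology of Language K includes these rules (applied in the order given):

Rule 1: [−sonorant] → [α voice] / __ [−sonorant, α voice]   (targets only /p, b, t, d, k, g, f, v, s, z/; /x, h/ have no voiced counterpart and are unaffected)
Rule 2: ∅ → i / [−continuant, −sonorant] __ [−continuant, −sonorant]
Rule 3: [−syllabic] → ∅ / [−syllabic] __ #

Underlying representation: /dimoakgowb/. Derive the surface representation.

dimoagigow

Rule 1 (regressive voicing assimilation): /k/ precedes the voiced obstruent /g/, so it voices to [g] by assimilation. /dimoakgowb/ → dimoaggowb.
Rule 2 (stop-cluster i-epenthesis): /g/ and /g/ form a stop–stop cluster, so [i] is inserted between them. /dimoaggowb/ → dimoagigowb.
Rule 3 (final cluster simplification): /b/ is the second consonant of a word-final cluster /wb/, so it deletes. /dimoagigowb/ → dimoagigow.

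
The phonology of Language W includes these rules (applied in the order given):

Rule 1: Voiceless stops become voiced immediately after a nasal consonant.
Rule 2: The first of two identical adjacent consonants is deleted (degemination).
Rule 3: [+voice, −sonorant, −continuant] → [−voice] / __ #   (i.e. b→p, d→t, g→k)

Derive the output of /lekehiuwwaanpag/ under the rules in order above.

lekehiuwaanbak

Rule 1 (post-nasal voicing): /p/ is a voiceless stop immediately after the nasal /n/, so it voices to [b]. /lekehiuwwaanpag/ → lekehiuwwaanbag.
Rule 2 (degemination): /ww/ is a geminate; the first /w/ deletes. /lekehiuwwaanbag/ → lekehiuwaanbag.
Rule 3 (final devoicing): /g/ is a voiced stop in word-final position, so it devoices to [k]. /lekehiuwaanbag/ → lekehiuwaanbak.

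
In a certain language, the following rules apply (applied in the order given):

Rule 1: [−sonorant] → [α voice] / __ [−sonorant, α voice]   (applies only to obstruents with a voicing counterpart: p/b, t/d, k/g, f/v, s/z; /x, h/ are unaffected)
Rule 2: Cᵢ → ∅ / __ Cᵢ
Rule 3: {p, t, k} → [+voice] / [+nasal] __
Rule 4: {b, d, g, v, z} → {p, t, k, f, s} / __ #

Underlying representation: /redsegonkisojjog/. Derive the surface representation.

Rule 1 (regressive voicing assimilation): /d/ precedes the voiceless obstruent /s/, so it devoices to [t] by assimilation. /redsegonkisojjog/ → retsegonkisojjog.
Rule 2 (degemination): /jj/ is a geminate; the first /j/ deletes. /retsegonkisojjog/ → retsegonkisojog.
Rule 3 (post-nasal voicing): /k/ is a voiceless stop immediately after the nasal /n/, so it voices to [g]. /retsegonkisojog/ → retsegongisojog.
Rule 4 (final devoicing): /g/ is a voiced obstruent in word-final position, so it devoices to [k]. /retsegongisojog/ → retsegongisojok.

retsegongisojok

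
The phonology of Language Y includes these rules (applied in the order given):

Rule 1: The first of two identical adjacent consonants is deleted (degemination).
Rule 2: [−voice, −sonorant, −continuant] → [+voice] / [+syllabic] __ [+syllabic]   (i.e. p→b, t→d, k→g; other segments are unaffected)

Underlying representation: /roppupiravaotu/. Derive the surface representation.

Rule 1 (degemination): /pp/ is a geminate; the first /p/ deletes. /roppupiravaotu/ → ropupiravaotu.
Rule 2 (intervocalic voicing): /p/ is a voiceless stop between vowels /o/ and /u/, so it voices to [b]. /p/ is a voiceless stop between vowels /u/ and /i/, so it voices to [b]. /t/ is a voiceless stop between vowels /o/ and /u/, so it voices to [d]. /ropupiravaotu/ → robubiravaodu.

robubiravaodu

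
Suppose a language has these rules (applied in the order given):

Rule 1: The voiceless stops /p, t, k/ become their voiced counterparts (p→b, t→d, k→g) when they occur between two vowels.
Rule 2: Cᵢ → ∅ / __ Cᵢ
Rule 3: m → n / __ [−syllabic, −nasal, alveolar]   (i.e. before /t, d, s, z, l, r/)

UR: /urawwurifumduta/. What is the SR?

urawurifunduda

Rule 1 (intervocalic voicing): /t/ is a voiceless stop between vowels /u/ and /a/, so it voices to [d]. /urawwurifumduta/ → urawwurifumduda.
Rule 2 (degemination): /ww/ is a geminate; the first /w/ deletes. /urawwurifumduda/ → urawurifumduda.
Rule 3 (nasal place assimilation): /m/ precedes the alveolar consonant /d/, so it assimilates in place to [n]. /urawurifumduda/ → urawurifunduda.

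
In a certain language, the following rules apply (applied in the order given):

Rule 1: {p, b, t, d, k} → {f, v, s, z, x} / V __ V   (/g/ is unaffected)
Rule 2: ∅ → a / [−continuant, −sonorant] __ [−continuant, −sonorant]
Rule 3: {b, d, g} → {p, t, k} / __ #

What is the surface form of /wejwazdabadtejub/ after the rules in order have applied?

wejwazdavadatejup

Rule 1 (intervocalic spirantization): /b/ is a stop between vowels /a/ and /a/, so it spirantizes to the fricative [v]. /wejwazdabadtejub/ → wejwazdavadtejub.
Rule 2 (stop-cluster a-epenthesis): /d/ and /t/ form a stop–stop cluster, so [a] is inserted between them. /wejwazdavadtejub/ → wejwazdavadatejub.
Rule 3 (final devoicing): /b/ is a voiced stop in word-final position, so it devoices to [p]. /wejwazdavadatejub/ → wejwazdavadatejup.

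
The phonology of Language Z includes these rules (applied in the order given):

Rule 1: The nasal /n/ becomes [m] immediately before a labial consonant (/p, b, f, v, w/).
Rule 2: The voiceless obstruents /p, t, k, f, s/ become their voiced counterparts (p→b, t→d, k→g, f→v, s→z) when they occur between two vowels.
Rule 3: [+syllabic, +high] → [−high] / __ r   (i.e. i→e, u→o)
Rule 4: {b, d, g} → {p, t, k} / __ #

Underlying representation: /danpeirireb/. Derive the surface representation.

Rule 1 (nasal place assimilation): /n/ precedes the labial consonant /p/, so it assimilates in place to [m]. /danpeirireb/ → dampeirireb.
Rule 2 (intervocalic voicing): no segment meets the environment; /dampeirireb/ is unchanged.
Rule 3 (pre-rhotic lowering): /i/ is a high vowel immediately before /r/, so it lowers to [e]. /i/ is a high vowel immediately before /r/, so it lowers to [e]. /dampeirireb/ → dampeerereb.
Rule 4 (final devoicing): /b/ is a voiced stop in word-final position, so it devoices to [p]. /dampeerereb/ → dampeererep.

dampeererep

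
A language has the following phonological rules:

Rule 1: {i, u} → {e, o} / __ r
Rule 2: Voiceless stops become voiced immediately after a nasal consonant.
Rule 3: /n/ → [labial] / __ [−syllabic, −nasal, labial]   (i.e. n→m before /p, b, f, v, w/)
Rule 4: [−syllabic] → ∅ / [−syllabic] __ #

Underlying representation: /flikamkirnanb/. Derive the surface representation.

Rule 1 (pre-rhotic lowering): /i/ is a high vowel immediately before /r/, so it lowers to [e]. /flikamkirnanb/ → flikamkernanb.
Rule 2 (post-nasal voicing): /k/ is a voiceless stop immediately after the nasal /m/, so it voices to [g]. /flikamkernanb/ → flikamgernanb.
Rule 3 (nasal place assimilation): /n/ precedes the labial consonant /b/, so it assimilates in place to [m]. /flikamgernanb/ → flikamgernamb.
Rule 4 (final cluster simplification): /b/ is the second consonant of a word-final cluster /mb/, so it deletes. /flikamgernamb/ → flikamgernam.

flikamgernam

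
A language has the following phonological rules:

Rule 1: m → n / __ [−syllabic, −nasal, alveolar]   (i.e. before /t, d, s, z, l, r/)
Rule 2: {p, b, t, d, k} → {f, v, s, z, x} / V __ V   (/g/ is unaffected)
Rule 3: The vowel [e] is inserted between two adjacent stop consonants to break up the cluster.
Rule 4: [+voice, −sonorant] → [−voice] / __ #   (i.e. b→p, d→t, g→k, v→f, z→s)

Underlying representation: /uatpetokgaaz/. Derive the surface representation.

uatepesokegaas

Rule 1 (nasal place assimilation): no segment meets the environment; /uatpetokgaaz/ is unchanged.
Rule 2 (intervocalic spirantization): /t/ is a stop between vowels /e/ and /o/, so it spirantizes to the fricative [s]. /uatpetokgaaz/ → uatpesokgaaz.
Rule 3 (stop-cluster e-epenthesis): /t/ and /p/ form a stop–stop cluster, so [e] is inserted between them. /k/ and /g/ form a stop–stop cluster, so [e] is inserted between them. /uatpesokgaaz/ → uatepesokegaaz.
Rule 4 (final devoicing): /z/ is a voiced obstruent in word-final position, so it devoices to [s]. /uatepesokegaaz/ → uatepesokegaas.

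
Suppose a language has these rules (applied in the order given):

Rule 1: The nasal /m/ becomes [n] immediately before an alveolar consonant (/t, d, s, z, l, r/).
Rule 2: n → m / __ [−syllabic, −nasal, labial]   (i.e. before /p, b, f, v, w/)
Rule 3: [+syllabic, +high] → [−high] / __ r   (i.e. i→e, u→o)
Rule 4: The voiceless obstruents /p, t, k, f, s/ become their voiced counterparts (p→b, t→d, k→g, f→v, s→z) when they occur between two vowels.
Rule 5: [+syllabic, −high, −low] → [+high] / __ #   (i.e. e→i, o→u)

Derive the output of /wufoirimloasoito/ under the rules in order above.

wuvoerinloazoidu

Rule 1 (nasal place assimilation): /m/ precedes the alveolar consonant /l/, so it assimilates in place to [n]. /wufoirimloasoito/ → wufoirinloasoito.
Rule 2 (nasal place assimilation): no segment meets the environment; /wufoirinloasoito/ is unchanged.
Rule 3 (pre-rhotic lowering): /i/ is a high vowel immediately before /r/, so it lowers to [e]. /wufoirinloasoito/ → wufoerinloasoito.
Rule 4 (intervocalic voicing): /f/ is a voiceless obstruent between vowels /u/ and /o/, so it voices to [v]. /s/ is a voiceless obstruent between vowels /a/ and /o/, so it voices to [z]. /t/ is a voiceless obstruent between vowels /i/ and /o/, so it voices to [d]. /wufoerinloasoito/ → wuvoerinloazoido.
Rule 5 (final vowel raising): /o/ is a mid vowel in word-final position, so it raises to [u]. /wuvoerinloazoido/ → wuvoerinloazoidu.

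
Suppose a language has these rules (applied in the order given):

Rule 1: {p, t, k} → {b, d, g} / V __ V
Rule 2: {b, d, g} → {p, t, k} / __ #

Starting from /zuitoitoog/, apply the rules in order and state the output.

zuidoidook

Rule 1 (intervocalic voicing): /t/ is a voiceless stop between vowels /i/ and /o/, so it voices to [d]. /t/ is a voiceless stop between vowels /i/ and /o/, so it voices to [d]. /zuitoitoog/ → zuidoidoog.
Rule 2 (final devoicing): /g/ is a voiced stop in word-final position, so it devoices to [k]. /zuidoidoog/ → zuidoidook.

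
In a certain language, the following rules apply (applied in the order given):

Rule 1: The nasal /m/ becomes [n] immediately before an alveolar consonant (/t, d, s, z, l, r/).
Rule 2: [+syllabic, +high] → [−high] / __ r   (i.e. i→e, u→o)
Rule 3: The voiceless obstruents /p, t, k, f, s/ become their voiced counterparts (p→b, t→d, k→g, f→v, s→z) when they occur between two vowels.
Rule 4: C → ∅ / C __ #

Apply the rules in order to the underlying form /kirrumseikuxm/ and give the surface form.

Rule 1 (nasal place assimilation): /m/ precedes the alveolar consonant /s/, so it assimilates in place to [n]. /kirrumseikuxm/ → kirrunseikuxm.
Rule 2 (pre-rhotic lowering): /i/ is a high vowel immediately before /r/, so it lowers to [e]. /kirrunseikuxm/ → kerrunseikuxm.
Rule 3 (intervocalic voicing): /k/ is a voiceless obstruent between vowels /i/ and /u/, so it voices to [g]. /kerrunseikuxm/ → kerrunseiguxm.
Rule 4 (final cluster simplification): /m/ is the second consonant of a word-final cluster /xm/, so it deletes. /kerrunseiguxm/ → kerrunseigux.

kerrunseigux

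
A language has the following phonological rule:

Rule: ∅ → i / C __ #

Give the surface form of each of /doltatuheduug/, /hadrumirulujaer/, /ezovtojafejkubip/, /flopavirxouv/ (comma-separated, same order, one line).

doltatuheduugi, hadrumirulujaeri, ezovtojafejkubipi, flopavirxouvi

/doltatuheduug/: the form ends in the consonant /g/, so [i] is inserted word-finally. → [doltatuheduugi].
/hadrumirulujaer/: the form ends in the consonant /r/, so [i] is inserted word-finally. → [hadrumirulujaeri].
/ezovtojafejkubip/: the form ends in the consonant /p/, so [i] is inserted word-finally. → [ezovtojafejkubipi].
/flopavirxouv/: the form ends in the consonant /v/, so [i] is inserted word-finally. → [flopavirxouvi].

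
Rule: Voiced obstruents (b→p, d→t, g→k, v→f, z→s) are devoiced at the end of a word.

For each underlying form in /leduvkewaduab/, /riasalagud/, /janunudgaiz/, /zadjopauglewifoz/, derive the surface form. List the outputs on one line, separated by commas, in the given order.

leduvkewaduap, riasalagut, janunudgais, zadjopauglewifos

/leduvkewaduab/: /b/ is a voiced obstruent in word-final position, so it devoices to [p]. → [leduvkewaduap].
/riasalagud/: /d/ is a voiced obstruent in word-final position, so it devoices to [t]. → [riasalagut].
/janunudgaiz/: /z/ is a voiced obstruent in word-final position, so it devoices to [s]. → [janunudgais].
/zadjopauglewifoz/: /z/ is a voiced obstruent in word-final position, so it devoices to [s]. → [zadjopauglewifos].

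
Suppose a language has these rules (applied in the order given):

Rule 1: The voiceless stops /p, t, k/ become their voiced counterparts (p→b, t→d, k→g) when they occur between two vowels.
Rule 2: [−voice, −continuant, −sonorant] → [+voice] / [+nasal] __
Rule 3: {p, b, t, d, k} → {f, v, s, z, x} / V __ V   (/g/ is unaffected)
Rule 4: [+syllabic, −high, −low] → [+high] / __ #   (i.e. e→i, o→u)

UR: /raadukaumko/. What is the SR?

Rule 1 (intervocalic voicing): /k/ is a voiceless stop between vowels /u/ and /a/, so it voices to [g]. /raadukaumko/ → raadugaumko.
Rule 2 (post-nasal voicing): /k/ is a voiceless stop immediately after the nasal /m/, so it voices to [g]. /raadugaumko/ → raadugaumgo.
Rule 3 (intervocalic spirantization): /d/ is a stop between vowels /a/ and /u/, so it spirantizes to the fricative [z]. /raadugaumgo/ → raazugaumgo.
Rule 4 (final vowel raising): /o/ is a mid vowel in word-final position, so it raises to [u]. /raazugaumgo/ → raazugaumgu.

raazugaumgu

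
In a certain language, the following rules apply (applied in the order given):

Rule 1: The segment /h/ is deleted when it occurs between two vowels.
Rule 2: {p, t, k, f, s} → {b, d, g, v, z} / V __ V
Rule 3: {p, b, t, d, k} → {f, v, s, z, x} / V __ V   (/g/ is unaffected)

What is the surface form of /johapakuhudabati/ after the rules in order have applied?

joavaguuzavazi

Rule 1 (intervocalic h-deletion): /h/ occurs between vowels /o/ and /a/, so it deletes. /h/ occurs between vowels /u/ and /u/, so it deletes. /johapakuhudabati/ → joapakuudabati.
Rule 2 (intervocalic voicing): /p/ is a voiceless obstruent between vowels /a/ and /a/, so it voices to [b]. /k/ is a voiceless obstruent between vowels /a/ and /u/, so it voices to [g]. /t/ is a voiceless obstruent between vowels /a/ and /i/, so it voices to [d]. /joapakuudabati/ → joabaguudabadi.
Rule 3 (intervocalic spirantization): /b/ is a stop between vowels /a/ and /a/, so it spirantizes to the fricative [v]. /d/ is a stop between vowels /u/ and /a/, so it spirantizes to the fricative [z]. /b/ is a stop between vowels /a/ and /a/, so it spirantizes to the fricative [v]. /d/ is a stop between vowels /a/ and /i/, so it spirantizes to the fricative [z]. /joabaguudabadi/ → joavaguuzavazi.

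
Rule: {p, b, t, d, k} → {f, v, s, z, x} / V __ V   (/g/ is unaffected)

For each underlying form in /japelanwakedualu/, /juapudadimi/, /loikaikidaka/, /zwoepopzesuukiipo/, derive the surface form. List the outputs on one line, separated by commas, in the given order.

/japelanwakedualu/: /p/ is a stop between vowels /a/ and /e/, so it spirantizes to the fricative [f]. /k/ is a stop between vowels /a/ and /e/, so it spirantizes to the fricative [x]. /d/ is a stop between vowels /e/ and /u/, so it spirantizes to the fricative [z]. → [jafelanwaxezualu].
/juapudadimi/: /p/ is a stop between vowels /a/ and /u/, so it spirantizes to the fricative [f]. /d/ is a stop between vowels /u/ and /a/, so it spirantizes to the fricative [z]. /d/ is a stop between vowels /a/ and /i/, so it spirantizes to the fricative [z]. → [juafuzazimi].
/loikaikidaka/: /k/ is a stop between vowels /i/ and /a/, so it spirantizes to the fricative [x]. /k/ is a stop between vowels /i/ and /i/, so it spirantizes to the fricative [x]. /d/ is a stop between vowels /i/ and /a/, so it spirantizes to the fricative [z]. /k/ is a stop between vowels /a/ and /a/, so it spirantizes to the fricative [x]. → [loixaixizaxa].
/zwoepopzesuukiipo/: /p/ is a stop between vowels /e/ and /o/, so it spirantizes to the fricative [f]. /k/ is a stop between vowels /u/ and /i/, so it spirantizes to the fricative [x]. /p/ is a stop between vowels /i/ and /o/, so it spirantizes to the fricative [f]. → [zwoefopzesuuxiifo].

jafelanwaxezualu, juafuzazimi, loixaixizaxa, zwoefopzesuuxiifo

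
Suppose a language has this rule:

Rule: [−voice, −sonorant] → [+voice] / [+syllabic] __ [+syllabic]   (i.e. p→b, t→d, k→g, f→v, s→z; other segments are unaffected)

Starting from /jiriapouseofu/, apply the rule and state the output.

jiriabouzeovu

/p/ is a voiceless obstruent between vowels /a/ and /o/, so it voices to [b].
/s/ is a voiceless obstruent between vowels /u/ and /e/, so it voices to [z].
/f/ is a voiceless obstruent between vowels /o/ and /u/, so it voices to [v].
Surface form: [jiriabouzeovu].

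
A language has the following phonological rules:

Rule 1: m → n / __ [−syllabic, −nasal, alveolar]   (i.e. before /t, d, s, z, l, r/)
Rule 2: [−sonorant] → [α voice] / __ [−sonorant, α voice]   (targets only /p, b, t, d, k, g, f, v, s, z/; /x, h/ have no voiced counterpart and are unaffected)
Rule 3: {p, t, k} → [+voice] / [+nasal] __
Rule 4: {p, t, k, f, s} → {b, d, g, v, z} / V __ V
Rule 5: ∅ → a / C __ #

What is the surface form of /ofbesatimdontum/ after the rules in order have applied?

ovbezadindonduma

Rule 1 (nasal place assimilation): /m/ precedes the alveolar consonant /d/, so it assimilates in place to [n]. /ofbesatimdontum/ → ofbesatindontum.
Rule 2 (regressive voicing assimilation): /f/ precedes the voiced obstruent /b/, so it voices to [v] by assimilation. /ofbesatindontum/ → ovbesatindontum.
Rule 3 (post-nasal voicing): /t/ is a voiceless stop immediately after the nasal /n/, so it voices to [d]. /ovbesatindontum/ → ovbesatindondum.
Rule 4 (intervocalic voicing): /s/ is a voiceless obstruent between vowels /e/ and /a/, so it voices to [z]. /t/ is a voiceless obstruent between vowels /a/ and /i/, so it voices to [d]. /ovbesatindondum/ → ovbezadindondum.
Rule 5 (final a-epenthesis): the form ends in the consonant /m/, so [a] is inserted word-finally. /ovbezadindondum/ → ovbezadindonduma.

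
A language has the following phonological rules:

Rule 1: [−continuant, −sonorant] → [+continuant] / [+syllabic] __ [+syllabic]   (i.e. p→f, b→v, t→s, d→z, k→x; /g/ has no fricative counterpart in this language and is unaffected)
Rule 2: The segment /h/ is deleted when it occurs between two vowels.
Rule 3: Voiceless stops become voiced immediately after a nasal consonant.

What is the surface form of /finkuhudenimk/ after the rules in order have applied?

Rule 1 (intervocalic spirantization): /d/ is a stop between vowels /u/ and /e/, so it spirantizes to the fricative [z]. /finkuhudenimk/ → finkuhuzenimk.
Rule 2 (intervocalic h-deletion): /h/ occurs between vowels /u/ and /u/, so it deletes. /finkuhuzenimk/ → finkuuzenimk.
Rule 3 (post-nasal voicing): /k/ is a voiceless stop immediately after the nasal /n/, so it voices to [g]. /k/ is a voiceless stop immediately after the nasal /m/, so it voices to [g]. /finkuuzenimk/ → finguuzenimg.

finguuzenimg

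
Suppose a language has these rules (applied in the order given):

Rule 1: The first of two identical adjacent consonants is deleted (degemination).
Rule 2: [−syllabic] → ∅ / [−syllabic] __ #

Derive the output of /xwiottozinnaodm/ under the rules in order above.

xwiotozinaod

Rule 1 (degemination): /tt/ is a geminate; the first /t/ deletes. /nn/ is a geminate; the first /n/ deletes. /xwiottozinnaodm/ → xwiotozinaodm.
Rule 2 (final cluster simplification): /m/ is the second consonant of a word-final cluster /dm/, so it deletes. /xwiotozinaodm/ → xwiotozinaod.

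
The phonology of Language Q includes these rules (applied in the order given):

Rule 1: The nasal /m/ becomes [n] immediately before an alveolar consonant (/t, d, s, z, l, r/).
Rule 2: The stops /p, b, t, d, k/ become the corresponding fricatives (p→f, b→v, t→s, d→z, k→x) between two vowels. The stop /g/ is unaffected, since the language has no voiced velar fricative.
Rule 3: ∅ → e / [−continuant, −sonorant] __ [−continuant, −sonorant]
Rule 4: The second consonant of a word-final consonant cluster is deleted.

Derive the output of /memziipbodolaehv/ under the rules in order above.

menziipebozolaeh

Rule 1 (nasal place assimilation): /m/ precedes the alveolar consonant /z/, so it assimilates in place to [n]. /memziipbodolaehv/ → menziipbodolaehv.
Rule 2 (intervocalic spirantization): /d/ is a stop between vowels /o/ and /o/, so it spirantizes to the fricative [z]. /menziipbodolaehv/ → menziipbozolaehv.
Rule 3 (stop-cluster e-epenthesis): /p/ and /b/ form a stop–stop cluster, so [e] is inserted between them. /menziipbozolaehv/ → menziipebozolaehv.
Rule 4 (final cluster simplification): /v/ is the second consonant of a word-final cluster /hv/, so it deletes. /menziipebozolaehv/ → menziipebozolaeh.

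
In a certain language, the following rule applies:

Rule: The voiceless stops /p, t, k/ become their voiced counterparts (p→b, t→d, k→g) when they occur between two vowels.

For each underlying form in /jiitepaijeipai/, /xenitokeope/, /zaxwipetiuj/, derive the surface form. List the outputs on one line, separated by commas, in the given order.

jiidebaijeibai, xenidogeobe, zaxwibediuj

/jiitepaijeipai/: /t/ is a voiceless stop between vowels /i/ and /e/, so it voices to [d]. /p/ is a voiceless stop between vowels /e/ and /a/, so it voices to [b]. /p/ is a voiceless stop between vowels /i/ and /a/, so it voices to [b]. → [jiidebaijeibai].
/xenitokeope/: /t/ is a voiceless stop between vowels /i/ and /o/, so it voices to [d]. /k/ is a voiceless stop between vowels /o/ and /e/, so it voices to [g]. /p/ is a voiceless stop between vowels /o/ and /e/, so it voices to [b]. → [xenidogeobe].
/zaxwipetiuj/: /p/ is a voiceless stop between vowels /i/ and /e/, so it voices to [b]. /t/ is a voiceless stop between vowels /e/ and /i/, so it voices to [d]. → [zaxwibediuj].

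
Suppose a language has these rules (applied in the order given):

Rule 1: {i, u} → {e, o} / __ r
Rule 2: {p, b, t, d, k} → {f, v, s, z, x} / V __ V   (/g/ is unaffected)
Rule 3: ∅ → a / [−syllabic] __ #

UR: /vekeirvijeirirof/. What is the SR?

Rule 1 (pre-rhotic lowering): /i/ is a high vowel immediately before /r/, so it lowers to [e]. /i/ is a high vowel immediately before /r/, so it lowers to [e]. /i/ is a high vowel immediately before /r/, so it lowers to [e]. /vekeirvijeirirof/ → vekeervijeererof.
Rule 2 (intervocalic spirantization): /k/ is a stop between vowels /e/ and /e/, so it spirantizes to the fricative [x]. /vekeervijeererof/ → vexeervijeererof.
Rule 3 (final a-epenthesis): the form ends in the consonant /f/, so [a] is inserted word-finally. /vexeervijeererof/ → vexeervijeererofa.

vexeervijeererofa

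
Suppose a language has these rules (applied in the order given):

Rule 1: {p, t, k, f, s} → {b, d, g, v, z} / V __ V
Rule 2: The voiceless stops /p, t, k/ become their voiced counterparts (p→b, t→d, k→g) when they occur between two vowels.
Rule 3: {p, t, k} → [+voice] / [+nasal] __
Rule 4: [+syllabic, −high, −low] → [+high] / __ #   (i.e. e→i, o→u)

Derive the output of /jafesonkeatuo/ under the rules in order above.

javezongeaduu

Rule 1 (intervocalic voicing): /f/ is a voiceless obstruent between vowels /a/ and /e/, so it voices to [v]. /s/ is a voiceless obstruent between vowels /e/ and /o/, so it voices to [z]. /t/ is a voiceless obstruent between vowels /a/ and /u/, so it voices to [d]. /jafesonkeatuo/ → javezonkeaduo.
Rule 2 (intervocalic voicing): no segment meets the environment; /javezonkeaduo/ is unchanged.
Rule 3 (post-nasal voicing): /k/ is a voiceless stop immediately after the nasal /n/, so it voices to [g]. /javezonkeaduo/ → javezongeaduo.
Rule 4 (final vowel raising): /o/ is a mid vowel in word-final position, so it raises to [u]. /javezongeaduo/ → javezongeaduu.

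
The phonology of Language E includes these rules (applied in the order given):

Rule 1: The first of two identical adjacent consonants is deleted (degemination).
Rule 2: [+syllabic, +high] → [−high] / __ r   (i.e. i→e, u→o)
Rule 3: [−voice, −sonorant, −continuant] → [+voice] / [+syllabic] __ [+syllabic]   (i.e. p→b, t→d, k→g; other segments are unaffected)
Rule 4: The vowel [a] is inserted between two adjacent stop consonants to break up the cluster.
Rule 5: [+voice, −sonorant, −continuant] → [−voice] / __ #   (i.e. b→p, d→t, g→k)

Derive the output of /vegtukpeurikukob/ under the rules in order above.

Rule 1 (degemination): no segment meets the environment; /vegtukpeurikukob/ is unchanged.
Rule 2 (pre-rhotic lowering): /u/ is a high vowel immediately before /r/, so it lowers to [o]. /vegtukpeurikukob/ → vegtukpeorikukob.
Rule 3 (intervocalic voicing): /k/ is a voiceless stop between vowels /i/ and /u/, so it voices to [g]. /k/ is a voiceless stop between vowels /u/ and /o/, so it voices to [g]. /vegtukpeorikukob/ → vegtukpeorigugob.
Rule 4 (stop-cluster a-epenthesis): /g/ and /t/ form a stop–stop cluster, so [a] is inserted between them. /k/ and /p/ form a stop–stop cluster, so [a] is inserted between them. /vegtukpeorigugob/ → vegatukapeorigugob.
Rule 5 (final devoicing): /b/ is a voiced stop in word-final position, so it devoices to [p]. /vegatukapeorigugob/ → vegatukapeorigugop.

vegatukapeorigugop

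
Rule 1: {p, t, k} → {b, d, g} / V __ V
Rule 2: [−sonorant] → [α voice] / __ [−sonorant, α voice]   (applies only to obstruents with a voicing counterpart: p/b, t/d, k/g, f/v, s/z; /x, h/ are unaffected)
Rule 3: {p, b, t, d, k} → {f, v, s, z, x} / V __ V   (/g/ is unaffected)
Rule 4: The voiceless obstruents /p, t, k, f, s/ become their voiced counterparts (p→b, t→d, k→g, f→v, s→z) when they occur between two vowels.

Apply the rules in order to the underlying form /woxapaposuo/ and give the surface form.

woxavavozuo

Rule 1 (intervocalic voicing): /p/ is a voiceless stop between vowels /a/ and /a/, so it voices to [b]. /p/ is a voiceless stop between vowels /a/ and /o/, so it voices to [b]. /woxapaposuo/ → woxababosuo.
Rule 2 (regressive voicing assimilation): no segment meets the environment; /woxababosuo/ is unchanged.
Rule 3 (intervocalic spirantization): /b/ is a stop between vowels /a/ and /a/, so it spirantizes to the fricative [v]. /b/ is a stop between vowels /a/ and /o/, so it spirantizes to the fricative [v]. /woxababosuo/ → woxavavosuo.
Rule 4 (intervocalic voicing): /s/ is a voiceless obstruent between vowels /o/ and /u/, so it voices to [z]. /woxavavosuo/ → woxavavozuo.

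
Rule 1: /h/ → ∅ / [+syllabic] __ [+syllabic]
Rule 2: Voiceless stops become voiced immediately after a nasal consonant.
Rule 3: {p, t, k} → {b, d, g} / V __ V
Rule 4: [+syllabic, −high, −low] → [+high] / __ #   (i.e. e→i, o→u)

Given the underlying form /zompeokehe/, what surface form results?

zombeogei

Rule 1 (intervocalic h-deletion): /h/ occurs between vowels /e/ and /e/, so it deletes. /zompeokehe/ → zompeokee.
Rule 2 (post-nasal voicing): /p/ is a voiceless stop immediately after the nasal /m/, so it voices to [b]. /zompeokee/ → zombeokee.
Rule 3 (intervocalic voicing): /k/ is a voiceless stop between vowels /o/ and /e/, so it voices to [g]. /zombeokee/ → zombeogee.
Rule 4 (final vowel raising): /e/ is a mid vowel in word-final position, so it raises to [i]. /zombeogee/ → zombeogei.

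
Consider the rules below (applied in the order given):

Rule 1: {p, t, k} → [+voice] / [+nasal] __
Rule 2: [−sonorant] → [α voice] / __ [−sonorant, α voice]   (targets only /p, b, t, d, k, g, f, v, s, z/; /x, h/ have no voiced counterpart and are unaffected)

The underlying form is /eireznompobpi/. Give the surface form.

eireznomboppi

Rule 1 (post-nasal voicing): /p/ is a voiceless stop immediately after the nasal /m/, so it voices to [b]. /eireznompobpi/ → eireznombobpi.
Rule 2 (regressive voicing assimilation): /b/ precedes the voiceless obstruent /p/, so it devoices to [p] by assimilation. /eireznombobpi/ → eireznomboppi.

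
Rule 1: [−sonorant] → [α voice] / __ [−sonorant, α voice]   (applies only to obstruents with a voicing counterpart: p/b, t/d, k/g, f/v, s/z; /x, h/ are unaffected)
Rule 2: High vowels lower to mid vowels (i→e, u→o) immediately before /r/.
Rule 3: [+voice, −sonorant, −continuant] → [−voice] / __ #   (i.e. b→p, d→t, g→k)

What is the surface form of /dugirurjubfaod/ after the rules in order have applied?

dugerorjupfaot

Rule 1 (regressive voicing assimilation): /b/ precedes the voiceless obstruent /f/, so it devoices to [p] by assimilation. /dugirurjubfaod/ → dugirurjupfaod.
Rule 2 (pre-rhotic lowering): /i/ is a high vowel immediately before /r/, so it lowers to [e]. /u/ is a high vowel immediately before /r/, so it lowers to [o]. /dugirurjupfaod/ → dugerorjupfaod.
Rule 3 (final devoicing): /d/ is a voiced stop in word-final position, so it devoices to [t]. /dugerorjupfaod/ → dugerorjupfaot.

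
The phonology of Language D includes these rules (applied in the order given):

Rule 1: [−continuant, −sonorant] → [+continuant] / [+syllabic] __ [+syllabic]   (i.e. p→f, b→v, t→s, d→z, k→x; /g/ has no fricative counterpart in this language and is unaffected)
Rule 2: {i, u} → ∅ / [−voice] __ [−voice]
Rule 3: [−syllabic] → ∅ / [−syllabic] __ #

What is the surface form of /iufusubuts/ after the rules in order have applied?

Rule 1 (intervocalic spirantization): /b/ is a stop between vowels /u/ and /u/, so it spirantizes to the fricative [v]. /iufusubuts/ → iufusuvuts.
Rule 2 (high vowel syncope): /u/ is a high vowel flanked by voiceless consonants /f/ and /s/, so it deletes. /iufusuvuts/ → iufsuvuts.
Rule 3 (final cluster simplification): /s/ is the second consonant of a word-final cluster /ts/, so it deletes. /iufsuvuts/ → iufsuvut.

iufsuvut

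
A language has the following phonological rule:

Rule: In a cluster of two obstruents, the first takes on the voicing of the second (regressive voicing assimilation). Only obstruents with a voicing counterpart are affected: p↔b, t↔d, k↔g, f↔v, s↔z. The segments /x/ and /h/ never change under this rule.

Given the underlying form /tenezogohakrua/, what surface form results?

No segment of /tenezogohakrua/ meets the structural description of the rule, so the form surfaces unchanged.

tenezogohakrua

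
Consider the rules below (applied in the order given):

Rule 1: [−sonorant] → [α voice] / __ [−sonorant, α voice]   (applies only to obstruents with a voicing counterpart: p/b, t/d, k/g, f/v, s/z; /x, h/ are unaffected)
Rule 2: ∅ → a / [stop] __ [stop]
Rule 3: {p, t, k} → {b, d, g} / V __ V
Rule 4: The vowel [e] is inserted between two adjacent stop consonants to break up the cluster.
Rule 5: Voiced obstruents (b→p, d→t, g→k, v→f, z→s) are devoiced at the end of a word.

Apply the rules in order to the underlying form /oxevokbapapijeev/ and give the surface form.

Rule 1 (regressive voicing assimilation): /k/ precedes the voiced obstruent /b/, so it voices to [g] by assimilation. /oxevokbapapijeev/ → oxevogbapapijeev.
Rule 2 (stop-cluster a-epenthesis): /g/ and /b/ form a stop–stop cluster, so [a] is inserted between them. /oxevogbapapijeev/ → oxevogabapapijeev.
Rule 3 (intervocalic voicing): /p/ is a voiceless stop between vowels /a/ and /a/, so it voices to [b]. /p/ is a voiceless stop between vowels /a/ and /i/, so it voices to [b]. /oxevogabapapijeev/ → oxevogabababijeev.
Rule 4 (stop-cluster e-epenthesis): no segment meets the environment; /oxevogabababijeev/ is unchanged.
Rule 5 (final devoicing): /v/ is a voiced obstruent in word-final position, so it devoices to [f]. /oxevogabababijeev/ → oxevogabababijeef.

oxevogabababijeef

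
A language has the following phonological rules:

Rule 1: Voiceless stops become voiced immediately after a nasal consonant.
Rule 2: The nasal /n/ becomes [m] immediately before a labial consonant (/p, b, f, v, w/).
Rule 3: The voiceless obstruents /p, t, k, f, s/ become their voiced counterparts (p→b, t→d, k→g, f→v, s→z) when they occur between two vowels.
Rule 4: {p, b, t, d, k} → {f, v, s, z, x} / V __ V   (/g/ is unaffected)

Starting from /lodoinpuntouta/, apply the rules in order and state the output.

Rule 1 (post-nasal voicing): /p/ is a voiceless stop immediately after the nasal /n/, so it voices to [b]. /t/ is a voiceless stop immediately after the nasal /n/, so it voices to [d]. /lodoinpuntouta/ → lodoinbundouta.
Rule 2 (nasal place assimilation): /n/ precedes the labial consonant /b/, so it assimilates in place to [m]. /lodoinbundouta/ → lodoimbundouta.
Rule 3 (intervocalic voicing): /t/ is a voiceless obstruent between vowels /u/ and /a/, so it voices to [d]. /lodoimbundouta/ → lodoimbundouda.
Rule 4 (intervocalic spirantization): /d/ is a stop between vowels /o/ and /o/, so it spirantizes to the fricative [z]. /d/ is a stop between vowels /u/ and /a/, so it spirantizes to the fricative [z]. /lodoimbundouda/ → lozoimbundouza.

lozoimbundouza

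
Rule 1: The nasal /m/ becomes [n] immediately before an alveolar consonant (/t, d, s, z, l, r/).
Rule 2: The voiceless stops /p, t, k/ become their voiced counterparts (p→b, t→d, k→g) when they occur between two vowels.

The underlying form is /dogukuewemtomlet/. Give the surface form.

doguguewentonlet

Rule 1 (nasal place assimilation): /m/ precedes the alveolar consonant /t/, so it assimilates in place to [n]. /m/ precedes the alveolar consonant /l/, so it assimilates in place to [n]. /dogukuewemtomlet/ → dogukuewentonlet.
Rule 2 (intervocalic voicing): /k/ is a voiceless stop between vowels /u/ and /u/, so it voices to [g]. /dogukuewentonlet/ → doguguewentonlet.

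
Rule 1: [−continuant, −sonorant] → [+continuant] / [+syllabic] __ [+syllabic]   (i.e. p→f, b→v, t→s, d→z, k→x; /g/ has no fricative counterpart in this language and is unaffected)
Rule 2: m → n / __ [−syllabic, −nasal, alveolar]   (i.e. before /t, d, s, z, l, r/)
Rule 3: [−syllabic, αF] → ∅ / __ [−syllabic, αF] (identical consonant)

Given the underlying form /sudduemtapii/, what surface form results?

Rule 1 (intervocalic spirantization): /p/ is a stop between vowels /a/ and /i/, so it spirantizes to the fricative [f]. /sudduemtapii/ → sudduemtafii.
Rule 2 (nasal place assimilation): /m/ precedes the alveolar consonant /t/, so it assimilates in place to [n]. /sudduemtafii/ → sudduentafii.
Rule 3 (degemination): /dd/ is a geminate; the first /d/ deletes. /sudduentafii/ → suduentafii.

suduentafii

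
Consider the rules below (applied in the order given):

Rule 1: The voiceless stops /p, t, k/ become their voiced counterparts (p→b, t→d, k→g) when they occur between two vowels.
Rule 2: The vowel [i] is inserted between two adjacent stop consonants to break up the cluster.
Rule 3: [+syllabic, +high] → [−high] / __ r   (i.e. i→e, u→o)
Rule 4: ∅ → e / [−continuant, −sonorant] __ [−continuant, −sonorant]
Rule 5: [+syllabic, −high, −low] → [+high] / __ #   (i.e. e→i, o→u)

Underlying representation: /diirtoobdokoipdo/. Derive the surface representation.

Rule 1 (intervocalic voicing): /k/ is a voiceless stop between vowels /o/ and /o/, so it voices to [g]. /diirtoobdokoipdo/ → diirtoobdogoipdo.
Rule 2 (stop-cluster i-epenthesis): /b/ and /d/ form a stop–stop cluster, so [i] is inserted between them. /p/ and /d/ form a stop–stop cluster, so [i] is inserted between them. /diirtoobdogoipdo/ → diirtoobidogoipido.
Rule 3 (pre-rhotic lowering): /i/ is a high vowel immediately before /r/, so it lowers to [e]. /diirtoobidogoipido/ → diertoobidogoipido.
Rule 4 (stop-cluster e-epenthesis): no segment meets the environment; /diertoobidogoipido/ is unchanged.
Rule 5 (final vowel raising): /o/ is a mid vowel in word-final position, so it raises to [u]. /diertoobidogoipido/ → diertoobidogoipidu.

diertoobidogoipidu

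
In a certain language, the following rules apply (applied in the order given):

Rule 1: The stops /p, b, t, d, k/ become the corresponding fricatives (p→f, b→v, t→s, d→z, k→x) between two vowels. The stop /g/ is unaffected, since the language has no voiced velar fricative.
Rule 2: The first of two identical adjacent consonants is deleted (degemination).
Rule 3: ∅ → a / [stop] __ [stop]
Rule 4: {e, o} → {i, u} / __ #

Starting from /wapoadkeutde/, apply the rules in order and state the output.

wafoadakeutadi

Rule 1 (intervocalic spirantization): /p/ is a stop between vowels /a/ and /o/, so it spirantizes to the fricative [f]. /wapoadkeutde/ → wafoadkeutde.
Rule 2 (degemination): no segment meets the environment; /wafoadkeutde/ is unchanged.
Rule 3 (stop-cluster a-epenthesis): /d/ and /k/ form a stop–stop cluster, so [a] is inserted between them. /t/ and /d/ form a stop–stop cluster, so [a] is inserted between them. /wafoadkeutde/ → wafoadakeutade.
Rule 4 (final vowel raising): /e/ is a mid vowel in word-final position, so it raises to [i]. /wafoadakeutade/ → wafoadakeutadi.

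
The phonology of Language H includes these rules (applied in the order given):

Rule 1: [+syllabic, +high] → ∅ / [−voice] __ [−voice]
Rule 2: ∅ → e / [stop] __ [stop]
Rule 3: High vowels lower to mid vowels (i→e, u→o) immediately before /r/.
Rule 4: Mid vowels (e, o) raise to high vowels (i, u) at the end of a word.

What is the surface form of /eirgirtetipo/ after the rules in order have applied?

eergertetepu

Rule 1 (high vowel syncope): /i/ is a high vowel flanked by voiceless consonants /t/ and /p/, so it deletes. /eirgirtetipo/ → eirgirtetpo.
Rule 2 (stop-cluster e-epenthesis): /t/ and /p/ form a stop–stop cluster, so [e] is inserted between them. /eirgirtetpo/ → eirgirtetepo.
Rule 3 (pre-rhotic lowering): /i/ is a high vowel immediately before /r/, so it lowers to [e]. /i/ is a high vowel immediately before /r/, so it lowers to [e]. /eirgirtetepo/ → eergertetepo.
Rule 4 (final vowel raising): /o/ is a mid vowel in word-final position, so it raises to [u]. /eergertetepo/ → eergertetepu.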